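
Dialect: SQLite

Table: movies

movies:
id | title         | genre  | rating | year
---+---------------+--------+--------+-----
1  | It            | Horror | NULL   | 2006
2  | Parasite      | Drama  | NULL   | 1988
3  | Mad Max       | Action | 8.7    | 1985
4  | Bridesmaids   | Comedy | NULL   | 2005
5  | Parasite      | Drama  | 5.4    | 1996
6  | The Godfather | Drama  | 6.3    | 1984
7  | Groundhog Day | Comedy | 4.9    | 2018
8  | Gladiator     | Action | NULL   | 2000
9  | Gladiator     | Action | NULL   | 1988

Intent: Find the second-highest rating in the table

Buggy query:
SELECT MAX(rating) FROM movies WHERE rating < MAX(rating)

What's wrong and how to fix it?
Bug: The inner MAX is an aggregate inside WHERE, which is not allowed

Fix: Compute the overall MAX in a subquery, then take MAX of rows below it

Corrected query:
SELECT MAX(rating) FROM movies WHERE rating < (SELECT MAX(rating) FROM movies)

Result:
MAX(rating)
-----------
6.3        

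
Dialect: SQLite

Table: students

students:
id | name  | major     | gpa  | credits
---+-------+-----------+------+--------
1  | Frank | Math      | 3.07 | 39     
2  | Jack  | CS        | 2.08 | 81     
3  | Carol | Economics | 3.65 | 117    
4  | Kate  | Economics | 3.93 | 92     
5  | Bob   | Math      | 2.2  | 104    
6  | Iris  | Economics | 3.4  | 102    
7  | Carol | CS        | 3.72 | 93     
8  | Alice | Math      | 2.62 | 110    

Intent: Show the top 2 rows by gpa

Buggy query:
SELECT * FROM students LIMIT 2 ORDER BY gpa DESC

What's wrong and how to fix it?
Bug: LIMIT must come after ORDER BY

Fix: Swap the clauses: ORDER BY first, then LIMIT

Corrected query:
SELECT * FROM students ORDER BY gpa DESC LIMIT 2

Result:
id | name  | major     | gpa  | credits
---+-------+-----------+------+--------
4  | Kate  | Economics | 3.93 | 92     
7  | Carol | CS        | 3.72 | 93     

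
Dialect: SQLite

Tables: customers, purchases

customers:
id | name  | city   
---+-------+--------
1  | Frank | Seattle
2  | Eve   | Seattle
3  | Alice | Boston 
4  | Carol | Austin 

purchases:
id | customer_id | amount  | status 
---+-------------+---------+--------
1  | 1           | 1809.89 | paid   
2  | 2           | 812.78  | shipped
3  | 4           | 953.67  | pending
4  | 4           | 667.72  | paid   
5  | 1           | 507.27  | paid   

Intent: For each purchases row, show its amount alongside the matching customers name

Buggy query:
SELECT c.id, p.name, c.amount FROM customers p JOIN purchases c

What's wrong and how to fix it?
Bug: Missing join condition: each purchases row is matched to all customers rows instead of just its own

Fix: Specify the join condition linking the foreign key to the parent id

Corrected query:
SELECT c.id, p.name, c.amount FROM customers p JOIN purchases c ON c.customer_id = p.id

Result:
id | name  | amount 
---+-------+--------
1  | Frank | 1809.89
2  | Eve   | 812.78 
3  | Carol | 953.67 
4  | Carol | 667.72 
5  | Frank | 507.27 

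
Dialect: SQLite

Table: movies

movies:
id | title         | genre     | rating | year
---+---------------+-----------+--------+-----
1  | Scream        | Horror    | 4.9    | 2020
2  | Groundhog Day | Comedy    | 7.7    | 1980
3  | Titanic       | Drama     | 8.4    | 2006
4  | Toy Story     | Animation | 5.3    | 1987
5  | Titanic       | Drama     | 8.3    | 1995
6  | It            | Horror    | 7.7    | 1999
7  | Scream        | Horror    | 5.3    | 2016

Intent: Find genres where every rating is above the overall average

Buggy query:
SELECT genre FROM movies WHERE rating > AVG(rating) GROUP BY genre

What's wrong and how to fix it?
Bug: AVG() is an aggregate; it can't sit directly in WHERE

Fix: Use a subquery for AVG and a HAVING MIN(...) filter so the condition holds for every row in the group

Corrected query:
SELECT genre FROM movies GROUP BY genre HAVING MIN(rating) > (SELECT AVG(rating) FROM movies)

Result:
genre 
------
Comedy
Drama 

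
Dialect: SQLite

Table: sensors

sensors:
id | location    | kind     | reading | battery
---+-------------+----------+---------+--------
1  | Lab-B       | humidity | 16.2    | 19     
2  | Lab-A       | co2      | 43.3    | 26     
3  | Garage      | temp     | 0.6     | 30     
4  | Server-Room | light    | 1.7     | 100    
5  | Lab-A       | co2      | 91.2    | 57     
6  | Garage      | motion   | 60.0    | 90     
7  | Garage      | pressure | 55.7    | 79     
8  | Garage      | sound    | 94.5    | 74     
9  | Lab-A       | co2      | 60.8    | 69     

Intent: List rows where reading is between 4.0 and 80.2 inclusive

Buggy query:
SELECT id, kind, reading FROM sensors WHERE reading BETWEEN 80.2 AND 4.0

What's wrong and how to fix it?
Bug: The bounds are reversed; BETWEEN a AND b requires a <= b to match anything

Fix: Write BETWEEN 4.0 AND 80.2

Corrected query:
SELECT id, kind, reading FROM sensors WHERE reading BETWEEN 4.0 AND 80.2

Result:
id | kind     | reading
---+----------+--------
1  | humidity | 16.2   
2  | co2      | 43.3   
6  | motion   | 60     
7  | pressure | 55.7   
9  | co2      | 60.8   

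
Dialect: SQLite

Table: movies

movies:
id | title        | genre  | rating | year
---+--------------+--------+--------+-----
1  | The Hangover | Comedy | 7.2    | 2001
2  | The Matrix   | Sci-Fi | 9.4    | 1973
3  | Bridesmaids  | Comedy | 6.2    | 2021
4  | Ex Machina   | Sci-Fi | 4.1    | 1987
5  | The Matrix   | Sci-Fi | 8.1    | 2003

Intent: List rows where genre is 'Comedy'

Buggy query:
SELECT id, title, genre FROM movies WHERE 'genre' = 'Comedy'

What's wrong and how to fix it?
Bug: Single quotes denote string literals in SQL; the column name is being compared as a constant string

Fix: Remove the quotes around the column name (or use double quotes for an identifier)

Corrected query:
SELECT id, title, genre FROM movies WHERE genre = 'Comedy'

Result:
id | title        | genre 
---+--------------+-------
1  | The Hangover | Comedy
3  | Bridesmaids  | Comedy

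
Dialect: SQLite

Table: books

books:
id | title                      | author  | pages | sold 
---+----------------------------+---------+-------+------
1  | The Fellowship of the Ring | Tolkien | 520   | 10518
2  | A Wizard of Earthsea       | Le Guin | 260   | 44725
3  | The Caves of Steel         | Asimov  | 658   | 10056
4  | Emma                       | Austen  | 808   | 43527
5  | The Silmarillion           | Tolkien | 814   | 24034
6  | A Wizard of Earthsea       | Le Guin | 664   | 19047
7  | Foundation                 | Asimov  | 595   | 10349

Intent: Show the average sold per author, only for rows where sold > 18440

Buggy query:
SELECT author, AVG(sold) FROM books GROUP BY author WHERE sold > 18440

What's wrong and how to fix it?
Bug: Row-level WHERE must come before GROUP BY in the clause order

Fix: Place WHERE between FROM and GROUP BY

Corrected query:
SELECT author, AVG(sold) FROM books WHERE sold > 18440 GROUP BY author

Result:
author  | AVG(sold)
--------+----------
Austen  | 43527    
Le Guin | 31886    
Tolkien | 24034    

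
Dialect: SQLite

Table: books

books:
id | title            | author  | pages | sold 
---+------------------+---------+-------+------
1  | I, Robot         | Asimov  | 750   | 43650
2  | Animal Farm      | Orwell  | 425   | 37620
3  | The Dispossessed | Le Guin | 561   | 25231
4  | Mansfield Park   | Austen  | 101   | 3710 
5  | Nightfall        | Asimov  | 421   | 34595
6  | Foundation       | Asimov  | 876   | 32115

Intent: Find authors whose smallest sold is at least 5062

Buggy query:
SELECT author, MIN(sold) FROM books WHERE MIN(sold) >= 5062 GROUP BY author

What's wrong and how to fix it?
Bug: Aggregates like MIN are computed per group after WHERE runs

Fix: Use HAVING for the per-group MIN condition

Corrected query:
SELECT author, MIN(sold) FROM books GROUP BY author HAVING MIN(sold) >= 5062

Result:
author  | MIN(sold)
--------+----------
Asimov  | 32115    
Le Guin | 25231    
Orwell  | 37620    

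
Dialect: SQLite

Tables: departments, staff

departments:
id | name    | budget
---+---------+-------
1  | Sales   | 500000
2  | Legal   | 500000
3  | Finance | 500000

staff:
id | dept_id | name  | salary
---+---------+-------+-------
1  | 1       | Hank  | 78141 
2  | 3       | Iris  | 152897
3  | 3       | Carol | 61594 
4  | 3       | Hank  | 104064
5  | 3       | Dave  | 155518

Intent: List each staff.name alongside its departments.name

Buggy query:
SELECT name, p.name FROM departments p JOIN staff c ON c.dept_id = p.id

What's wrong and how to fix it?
Bug: Both tables have a 'name' column; the unqualified reference is ambiguous

Fix: Qualify the column with its table alias (c.name)

Corrected query:
SELECT c.name, p.name FROM departments p JOIN staff c ON c.dept_id = p.id

Result:
name  | name   
------+--------
Hank  | Sales  
Iris  | Finance
Carol | Finance
Hank  | Finance
Dave  | Finance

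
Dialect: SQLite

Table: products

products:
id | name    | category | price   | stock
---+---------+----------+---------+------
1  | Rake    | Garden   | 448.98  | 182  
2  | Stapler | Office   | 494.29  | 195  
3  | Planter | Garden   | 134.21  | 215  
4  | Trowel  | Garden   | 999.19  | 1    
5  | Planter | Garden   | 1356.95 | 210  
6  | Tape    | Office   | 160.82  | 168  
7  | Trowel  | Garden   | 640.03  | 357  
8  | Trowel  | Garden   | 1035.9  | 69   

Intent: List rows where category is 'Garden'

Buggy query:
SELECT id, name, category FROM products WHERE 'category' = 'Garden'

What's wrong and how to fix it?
Bug: 'category' in single quotes is a string literal, not the column; the comparison is literal-vs-literal and never true

Fix: Remove the quotes around the column name (or use double quotes for an identifier)

Corrected query:
SELECT id, name, category FROM products WHERE category = 'Garden'

Result:
id | name    | category
---+---------+---------
1  | Rake    | Garden  
3  | Planter | Garden  
4  | Trowel  | Garden  
5  | Planter | Garden  
7  | Trowel  | Garden  
8  | Trowel  | Garden  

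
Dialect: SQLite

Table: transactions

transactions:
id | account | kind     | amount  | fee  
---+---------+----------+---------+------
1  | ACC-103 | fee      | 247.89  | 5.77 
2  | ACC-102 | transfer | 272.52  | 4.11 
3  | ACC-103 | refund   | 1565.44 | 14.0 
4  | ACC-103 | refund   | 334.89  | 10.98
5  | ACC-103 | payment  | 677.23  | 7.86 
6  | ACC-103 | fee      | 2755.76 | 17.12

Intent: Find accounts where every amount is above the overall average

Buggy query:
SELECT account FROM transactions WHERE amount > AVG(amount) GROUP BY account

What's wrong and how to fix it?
Bug: AVG() is an aggregate; it can't sit directly in WHERE

Fix: Use a subquery for AVG and a HAVING MIN(...) filter so the condition holds for every row in the group

Corrected query:
SELECT account FROM transactions GROUP BY account HAVING MIN(amount) > (SELECT AVG(amount) FROM transactions)

Result:
(no rows)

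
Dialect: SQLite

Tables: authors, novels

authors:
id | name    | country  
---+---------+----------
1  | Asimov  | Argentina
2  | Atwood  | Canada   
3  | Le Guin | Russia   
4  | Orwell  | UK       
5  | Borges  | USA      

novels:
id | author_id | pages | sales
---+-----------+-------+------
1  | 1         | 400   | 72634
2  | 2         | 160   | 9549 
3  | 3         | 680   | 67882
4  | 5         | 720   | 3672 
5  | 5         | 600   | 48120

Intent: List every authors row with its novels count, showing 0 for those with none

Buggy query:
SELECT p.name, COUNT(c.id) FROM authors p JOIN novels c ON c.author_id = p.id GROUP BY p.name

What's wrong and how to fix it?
Bug: INNER JOIN drops authors rows that have no matching novels rows

Fix: Use LEFT JOIN so parents without children still appear (COUNT(c.id) gives 0)

Corrected query:
SELECT p.name, COUNT(c.id) FROM authors p LEFT JOIN novels c ON c.author_id = p.id GROUP BY p.name

Result:
name    | COUNT(c.id)
--------+------------
Asimov  | 1          
Atwood  | 1          
Borges  | 2          
Le Guin | 1          
Orwell  | 0          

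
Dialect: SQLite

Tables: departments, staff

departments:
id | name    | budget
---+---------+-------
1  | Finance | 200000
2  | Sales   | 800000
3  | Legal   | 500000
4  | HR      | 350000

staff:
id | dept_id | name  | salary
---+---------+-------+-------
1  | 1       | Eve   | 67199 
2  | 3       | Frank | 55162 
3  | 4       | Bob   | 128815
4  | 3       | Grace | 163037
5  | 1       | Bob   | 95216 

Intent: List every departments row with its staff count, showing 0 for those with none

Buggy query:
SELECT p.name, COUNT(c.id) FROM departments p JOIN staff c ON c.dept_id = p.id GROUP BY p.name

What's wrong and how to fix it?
Bug: INNER JOIN drops departments rows that have no matching staff rows

Fix: Use LEFT JOIN so parents without children still appear (COUNT(c.id) gives 0)

Corrected query:
SELECT p.name, COUNT(c.id) FROM departments p LEFT JOIN staff c ON c.dept_id = p.id GROUP BY p.name

Result:
name    | COUNT(c.id)
--------+------------
Finance | 2          
HR      | 1          
Legal   | 2          
Sales   | 0          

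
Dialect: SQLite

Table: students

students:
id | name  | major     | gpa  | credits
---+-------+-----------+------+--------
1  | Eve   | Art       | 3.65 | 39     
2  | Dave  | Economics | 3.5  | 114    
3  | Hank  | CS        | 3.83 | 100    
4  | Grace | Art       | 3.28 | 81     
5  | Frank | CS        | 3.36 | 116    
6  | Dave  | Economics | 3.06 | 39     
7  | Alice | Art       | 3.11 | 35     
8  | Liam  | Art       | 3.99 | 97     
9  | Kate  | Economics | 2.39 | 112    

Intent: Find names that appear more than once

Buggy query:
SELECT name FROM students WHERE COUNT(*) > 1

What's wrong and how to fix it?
Bug: COUNT(*) is an aggregate and cannot be used in WHERE

Fix: GROUP BY name, then filter groups with HAVING COUNT(*) > 1

Corrected query:
SELECT name FROM students GROUP BY name HAVING COUNT(*) > 1

Result:
name
----
Dave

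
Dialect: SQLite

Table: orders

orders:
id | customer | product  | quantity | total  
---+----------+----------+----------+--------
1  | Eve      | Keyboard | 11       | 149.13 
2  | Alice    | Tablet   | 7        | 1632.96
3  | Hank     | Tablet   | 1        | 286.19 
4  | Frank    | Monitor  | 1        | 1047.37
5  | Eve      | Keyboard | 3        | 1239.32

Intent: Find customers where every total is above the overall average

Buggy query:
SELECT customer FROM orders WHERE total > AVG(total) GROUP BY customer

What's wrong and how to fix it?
Bug: WHERE evaluates per row before aggregation, so AVG() is unavailable

Fix: Compute the overall average in a scalar subquery and compare each group's MIN against it in HAVING

Corrected query:
SELECT customer FROM orders GROUP BY customer HAVING MIN(total) > (SELECT AVG(total) FROM orders)

Result:
customer
--------
Alice   
Frank   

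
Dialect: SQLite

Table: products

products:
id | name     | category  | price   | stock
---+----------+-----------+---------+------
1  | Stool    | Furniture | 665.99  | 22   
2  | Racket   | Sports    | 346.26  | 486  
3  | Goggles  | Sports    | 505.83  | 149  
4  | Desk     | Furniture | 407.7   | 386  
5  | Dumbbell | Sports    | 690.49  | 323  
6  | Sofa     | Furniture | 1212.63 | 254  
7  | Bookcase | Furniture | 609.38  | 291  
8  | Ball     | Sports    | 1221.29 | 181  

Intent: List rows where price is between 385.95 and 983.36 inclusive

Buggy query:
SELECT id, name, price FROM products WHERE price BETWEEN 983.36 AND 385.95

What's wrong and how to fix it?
Bug: BETWEEN expects the lower bound first; with 983.36 AND 385.95 the range is empty

Fix: Write BETWEEN 385.95 AND 983.36

Corrected query:
SELECT id, name, price FROM products WHERE price BETWEEN 385.95 AND 983.36

Result:
id | name     | price 
---+----------+-------
1  | Stool    | 665.99
3  | Goggles  | 505.83
4  | Desk     | 407.7 
5  | Dumbbell | 690.49
7  | Bookcase | 609.38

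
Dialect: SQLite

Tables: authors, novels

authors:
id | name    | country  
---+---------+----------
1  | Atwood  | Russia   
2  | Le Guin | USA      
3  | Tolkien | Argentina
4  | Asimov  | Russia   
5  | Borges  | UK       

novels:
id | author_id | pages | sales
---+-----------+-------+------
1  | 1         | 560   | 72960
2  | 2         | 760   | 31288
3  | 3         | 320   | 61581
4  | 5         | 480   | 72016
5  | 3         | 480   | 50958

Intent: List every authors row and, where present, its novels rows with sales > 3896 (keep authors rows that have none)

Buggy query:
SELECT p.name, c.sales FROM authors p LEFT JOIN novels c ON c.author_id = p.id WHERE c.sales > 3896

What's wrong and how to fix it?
Bug: A WHERE condition on the right-hand table after LEFT JOIN drops unmatched parents

Fix: Move the right-table condition into the ON clause so unmatched parents are kept

Corrected query:
SELECT p.name, c.sales FROM authors p LEFT JOIN novels c ON c.author_id = p.id AND c.sales > 3896

Result:
name    | sales
--------+------
Atwood  | 72960
Le Guin | 31288
Tolkien | 50958
Tolkien | 61581
Asimov  | NULL 
Borges  | 72016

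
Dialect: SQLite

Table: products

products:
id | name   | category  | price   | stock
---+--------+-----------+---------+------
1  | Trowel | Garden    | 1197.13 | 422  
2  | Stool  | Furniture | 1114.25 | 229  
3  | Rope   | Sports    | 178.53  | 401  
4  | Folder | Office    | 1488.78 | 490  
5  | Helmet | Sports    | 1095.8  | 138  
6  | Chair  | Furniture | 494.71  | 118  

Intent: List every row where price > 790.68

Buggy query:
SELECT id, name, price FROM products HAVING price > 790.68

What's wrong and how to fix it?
Bug: This is a non-aggregate query (no GROUP BY, no aggregates), so in SQLite the HAVING clause is invalid here; a row-level condition belongs in WHERE

Fix: Use WHERE for row-level filtering

Corrected query:
SELECT id, name, price FROM products WHERE price > 790.68

Result:
id | name   | price  
---+--------+--------
1  | Trowel | 1197.13
2  | Stool  | 1114.25
4  | Folder | 1488.78
5  | Helmet | 1095.8 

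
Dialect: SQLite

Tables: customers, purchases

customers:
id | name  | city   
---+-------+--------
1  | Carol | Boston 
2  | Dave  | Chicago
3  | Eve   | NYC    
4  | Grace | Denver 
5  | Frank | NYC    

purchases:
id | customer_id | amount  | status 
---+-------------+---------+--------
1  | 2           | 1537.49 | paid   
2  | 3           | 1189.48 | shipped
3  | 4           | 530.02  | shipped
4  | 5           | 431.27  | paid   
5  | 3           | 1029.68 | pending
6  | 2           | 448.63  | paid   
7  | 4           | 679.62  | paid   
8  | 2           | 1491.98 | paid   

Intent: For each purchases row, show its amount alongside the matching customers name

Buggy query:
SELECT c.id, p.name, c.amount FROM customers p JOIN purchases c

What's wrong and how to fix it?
Bug: JOIN with no ON clause produces a cartesian product; every purchases row pairs with every customers row

Fix: Add ON c.customer_id = p.id to the JOIN

Corrected query:
SELECT c.id, p.name, c.amount FROM customers p JOIN purchases c ON c.customer_id = p.id

Result:
id | name  | amount 
---+-------+--------
1  | Dave  | 1537.49
2  | Eve   | 1189.48
3  | Grace | 530.02 
4  | Frank | 431.27 
5  | Eve   | 1029.68
6  | Dave  | 448.63 
7  | Grace | 679.62 
8  | Dave  | 1491.98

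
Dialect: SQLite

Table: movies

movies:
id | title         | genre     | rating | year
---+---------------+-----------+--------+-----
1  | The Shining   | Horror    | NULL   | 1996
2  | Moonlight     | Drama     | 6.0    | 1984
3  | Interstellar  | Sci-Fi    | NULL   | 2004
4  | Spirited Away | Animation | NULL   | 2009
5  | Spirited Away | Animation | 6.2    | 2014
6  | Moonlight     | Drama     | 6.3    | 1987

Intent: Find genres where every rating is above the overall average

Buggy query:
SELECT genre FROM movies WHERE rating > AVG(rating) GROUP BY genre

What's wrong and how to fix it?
Bug: AVG() is an aggregate; it can't sit directly in WHERE

Fix: Compute the overall average in a scalar subquery and compare each group's MIN against it in HAVING

Corrected query:
SELECT genre FROM movies GROUP BY genre HAVING MIN(rating) > (SELECT AVG(rating) FROM movies)

Result:
genre    
---------
Animation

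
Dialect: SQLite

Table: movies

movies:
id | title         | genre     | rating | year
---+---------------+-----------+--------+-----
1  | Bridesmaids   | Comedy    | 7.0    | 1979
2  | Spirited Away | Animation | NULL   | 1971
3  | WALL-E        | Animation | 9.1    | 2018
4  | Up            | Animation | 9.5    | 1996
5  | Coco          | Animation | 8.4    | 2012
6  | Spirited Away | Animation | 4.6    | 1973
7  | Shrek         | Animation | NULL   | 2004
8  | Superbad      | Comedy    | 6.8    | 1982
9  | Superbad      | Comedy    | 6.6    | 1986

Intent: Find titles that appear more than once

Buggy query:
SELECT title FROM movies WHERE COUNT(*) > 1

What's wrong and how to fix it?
Bug: COUNT(*) is an aggregate and cannot be used in WHERE

Fix: Group first, then use HAVING for the count condition

Corrected query:
SELECT title FROM movies GROUP BY title HAVING COUNT(*) > 1

Result:
title        
-------------
Spirited Away
Superbad     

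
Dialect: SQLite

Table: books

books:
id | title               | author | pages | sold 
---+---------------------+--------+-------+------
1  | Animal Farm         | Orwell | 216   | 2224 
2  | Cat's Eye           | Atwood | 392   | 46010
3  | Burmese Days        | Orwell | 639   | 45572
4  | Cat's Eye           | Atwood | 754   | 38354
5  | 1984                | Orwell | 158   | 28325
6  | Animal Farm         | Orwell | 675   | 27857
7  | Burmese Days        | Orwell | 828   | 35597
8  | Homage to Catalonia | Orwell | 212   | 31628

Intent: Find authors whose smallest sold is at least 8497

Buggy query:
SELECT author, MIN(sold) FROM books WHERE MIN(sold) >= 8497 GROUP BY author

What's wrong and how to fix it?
Bug: Aggregates like MIN are computed per group after WHERE runs

Fix: Replace WHERE with HAVING after the GROUP BY

Corrected query:
SELECT author, MIN(sold) FROM books GROUP BY author HAVING MIN(sold) >= 8497

Result:
author | MIN(sold)
-------+----------
Atwood | 38354    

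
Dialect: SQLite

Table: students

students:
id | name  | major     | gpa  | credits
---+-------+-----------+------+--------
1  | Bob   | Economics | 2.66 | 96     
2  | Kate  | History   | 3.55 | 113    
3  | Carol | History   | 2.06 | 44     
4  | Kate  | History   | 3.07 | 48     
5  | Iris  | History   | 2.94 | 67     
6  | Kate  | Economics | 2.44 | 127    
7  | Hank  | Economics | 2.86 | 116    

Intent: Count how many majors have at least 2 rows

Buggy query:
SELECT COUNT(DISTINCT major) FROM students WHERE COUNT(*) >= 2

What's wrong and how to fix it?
Bug: WHERE filters individual rows, not groups, so a group-level COUNT is invalid there

Fix: Group first with HAVING COUNT(*) >= 2, then COUNT the resulting groups

Corrected query:
SELECT COUNT(*) FROM (SELECT major FROM students GROUP BY major HAVING COUNT(*) >= 2)

Result:
COUNT(*)
--------
2       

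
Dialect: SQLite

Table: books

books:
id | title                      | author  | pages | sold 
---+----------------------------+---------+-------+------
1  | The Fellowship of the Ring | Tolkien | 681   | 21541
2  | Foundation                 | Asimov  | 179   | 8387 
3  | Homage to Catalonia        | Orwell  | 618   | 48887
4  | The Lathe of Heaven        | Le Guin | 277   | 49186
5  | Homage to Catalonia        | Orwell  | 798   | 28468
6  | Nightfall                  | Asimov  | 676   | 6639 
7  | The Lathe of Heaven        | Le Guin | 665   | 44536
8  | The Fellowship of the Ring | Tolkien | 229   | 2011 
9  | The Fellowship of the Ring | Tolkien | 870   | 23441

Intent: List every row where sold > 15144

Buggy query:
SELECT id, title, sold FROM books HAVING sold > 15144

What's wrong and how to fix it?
Bug: HAVING filters the output of aggregation, but this query has no GROUP BY and no aggregate functions, so SQLite rejects it (HAVING clause on a non-aggregate query); the condition here is per row

Fix: Use WHERE for row-level filtering

Corrected query:
SELECT id, title, sold FROM books WHERE sold > 15144

Result:
id | title                      | sold 
---+----------------------------+------
1  | The Fellowship of the Ring | 21541
3  | Homage to Catalonia        | 48887
4  | The Lathe of Heaven        | 49186
5  | Homage to Catalonia        | 28468
7  | The Lathe of Heaven        | 44536
9  | The Fellowship of the Ring | 23441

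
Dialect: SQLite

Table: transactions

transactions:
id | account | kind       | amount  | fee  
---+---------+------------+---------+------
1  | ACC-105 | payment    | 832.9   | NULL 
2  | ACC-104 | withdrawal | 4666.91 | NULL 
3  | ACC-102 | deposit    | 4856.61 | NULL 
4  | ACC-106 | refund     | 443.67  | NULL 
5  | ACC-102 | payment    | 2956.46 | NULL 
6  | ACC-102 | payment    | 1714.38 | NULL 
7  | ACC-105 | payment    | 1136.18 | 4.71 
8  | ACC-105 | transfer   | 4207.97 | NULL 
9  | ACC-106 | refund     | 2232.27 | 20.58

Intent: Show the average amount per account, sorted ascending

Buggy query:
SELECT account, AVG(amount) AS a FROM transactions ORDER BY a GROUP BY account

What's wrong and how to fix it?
Bug: GROUP BY must precede ORDER BY

Fix: Reorder: SELECT … FROM … GROUP BY … ORDER BY …

Corrected query:
SELECT account, AVG(amount) AS a FROM transactions GROUP BY account ORDER BY a

Result:
account | a          
--------+------------
ACC-106 | 1337.97    
ACC-105 | 2059.016667
ACC-102 | 3175.816667
ACC-104 | 4666.91    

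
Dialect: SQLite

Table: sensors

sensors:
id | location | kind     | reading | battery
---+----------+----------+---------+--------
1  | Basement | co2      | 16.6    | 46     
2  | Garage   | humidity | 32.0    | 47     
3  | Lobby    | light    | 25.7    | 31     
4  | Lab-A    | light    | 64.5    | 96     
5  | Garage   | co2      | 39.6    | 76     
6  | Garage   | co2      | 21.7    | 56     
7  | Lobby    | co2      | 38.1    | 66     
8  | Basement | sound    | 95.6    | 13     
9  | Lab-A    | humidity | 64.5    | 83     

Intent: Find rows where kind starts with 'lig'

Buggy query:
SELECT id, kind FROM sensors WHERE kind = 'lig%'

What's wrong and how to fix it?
Bug: '=' compares the literal string including the % character; pattern matching needs LIKE

Fix: Use LIKE for wildcard pattern matching

Corrected query:
SELECT id, kind FROM sensors WHERE kind LIKE 'lig%'

Result:
id | kind 
---+------
3  | light
4  | light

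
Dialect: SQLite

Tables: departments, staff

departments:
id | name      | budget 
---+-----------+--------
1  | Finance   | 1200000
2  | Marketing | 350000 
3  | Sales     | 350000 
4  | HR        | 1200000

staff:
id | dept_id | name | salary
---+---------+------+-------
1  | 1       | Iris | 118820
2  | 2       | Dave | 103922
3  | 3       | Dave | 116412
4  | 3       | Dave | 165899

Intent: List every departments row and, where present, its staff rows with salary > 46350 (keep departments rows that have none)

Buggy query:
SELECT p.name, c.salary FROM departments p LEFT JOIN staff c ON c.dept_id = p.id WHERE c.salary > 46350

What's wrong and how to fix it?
Bug: A WHERE condition on the right-hand table after LEFT JOIN drops unmatched parents

Fix: Move the right-table condition into the ON clause so unmatched parents are kept

Corrected query:
SELECT p.name, c.salary FROM departments p LEFT JOIN staff c ON c.dept_id = p.id AND c.salary > 46350

Result:
name      | salary
----------+-------
Finance   | 118820
Marketing | 103922
Sales     | 116412
Sales     | 165899
HR        | NULL  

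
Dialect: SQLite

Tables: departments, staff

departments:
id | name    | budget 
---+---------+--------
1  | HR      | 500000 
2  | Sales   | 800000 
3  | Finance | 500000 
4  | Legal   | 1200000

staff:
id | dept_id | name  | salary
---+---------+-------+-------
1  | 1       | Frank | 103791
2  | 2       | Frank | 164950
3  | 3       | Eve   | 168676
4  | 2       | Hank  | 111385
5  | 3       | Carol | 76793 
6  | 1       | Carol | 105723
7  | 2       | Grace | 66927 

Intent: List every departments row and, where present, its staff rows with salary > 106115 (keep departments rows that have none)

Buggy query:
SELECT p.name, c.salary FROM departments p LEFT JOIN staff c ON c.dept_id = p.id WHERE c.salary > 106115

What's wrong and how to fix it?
Bug: Filtering c.salary in WHERE discards the NULL rows produced by LEFT JOIN, turning it into an inner join

Fix: Move the right-table condition into the ON clause so unmatched parents are kept

Corrected query:
SELECT p.name, c.salary FROM departments p LEFT JOIN staff c ON c.dept_id = p.id AND c.salary > 106115

Result:
name    | salary
--------+-------
HR      | NULL  
Sales   | 111385
Sales   | 164950
Finance | 168676
Legal   | NULL  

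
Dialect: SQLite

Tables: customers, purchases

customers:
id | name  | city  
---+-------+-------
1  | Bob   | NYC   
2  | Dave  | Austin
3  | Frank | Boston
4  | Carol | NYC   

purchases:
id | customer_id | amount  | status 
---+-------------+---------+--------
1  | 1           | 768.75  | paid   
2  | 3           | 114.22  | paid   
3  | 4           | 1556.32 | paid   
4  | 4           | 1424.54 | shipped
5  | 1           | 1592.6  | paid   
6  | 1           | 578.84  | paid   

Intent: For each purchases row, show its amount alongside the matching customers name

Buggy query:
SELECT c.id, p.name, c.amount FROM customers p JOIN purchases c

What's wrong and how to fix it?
Bug: JOIN with no ON clause produces a cartesian product; every purchases row pairs with every customers row

Fix: Specify the join condition linking the foreign key to the parent id

Corrected query:
SELECT c.id, p.name, c.amount FROM customers p JOIN purchases c ON c.customer_id = p.id

Result:
id | name  | amount 
---+-------+--------
1  | Bob   | 768.75 
2  | Frank | 114.22 
3  | Carol | 1556.32
4  | Carol | 1424.54
5  | Bob   | 1592.6 
6  | Bob   | 578.84 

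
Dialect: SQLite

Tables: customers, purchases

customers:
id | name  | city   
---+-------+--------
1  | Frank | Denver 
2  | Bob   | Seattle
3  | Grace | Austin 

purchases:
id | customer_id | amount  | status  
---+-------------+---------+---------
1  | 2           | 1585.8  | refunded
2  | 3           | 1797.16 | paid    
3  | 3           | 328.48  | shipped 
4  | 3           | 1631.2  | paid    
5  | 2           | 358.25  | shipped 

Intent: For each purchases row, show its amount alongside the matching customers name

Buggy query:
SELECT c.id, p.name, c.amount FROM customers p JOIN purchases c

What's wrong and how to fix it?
Bug: Missing join condition: each purchases row is matched to all customers rows instead of just its own

Fix: Specify the join condition linking the foreign key to the parent id

Corrected query:
SELECT c.id, p.name, c.amount FROM customers p JOIN purchases c ON c.customer_id = p.id

Result:
id | name  | amount 
---+-------+--------
1  | Bob   | 1585.8 
2  | Grace | 1797.16
3  | Grace | 328.48 
4  | Grace | 1631.2 
5  | Bob   | 358.25 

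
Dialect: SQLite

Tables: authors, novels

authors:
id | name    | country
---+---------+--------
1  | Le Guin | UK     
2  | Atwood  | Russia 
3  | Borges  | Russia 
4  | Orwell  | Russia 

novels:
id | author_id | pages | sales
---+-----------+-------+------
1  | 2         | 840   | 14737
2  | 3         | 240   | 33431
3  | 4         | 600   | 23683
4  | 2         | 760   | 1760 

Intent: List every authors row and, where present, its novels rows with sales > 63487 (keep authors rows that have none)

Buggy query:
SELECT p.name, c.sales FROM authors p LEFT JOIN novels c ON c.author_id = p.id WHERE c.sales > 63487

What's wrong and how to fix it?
Bug: A WHERE condition on the right-hand table after LEFT JOIN drops unmatched parents

Fix: Move the right-table condition into the ON clause so unmatched parents are kept

Corrected query:
SELECT p.name, c.sales FROM authors p LEFT JOIN novels c ON c.author_id = p.id AND c.sales > 63487

Result:
name    | sales
--------+------
Le Guin | NULL 
Atwood  | NULL 
Borges  | NULL 
Orwell  | NULL 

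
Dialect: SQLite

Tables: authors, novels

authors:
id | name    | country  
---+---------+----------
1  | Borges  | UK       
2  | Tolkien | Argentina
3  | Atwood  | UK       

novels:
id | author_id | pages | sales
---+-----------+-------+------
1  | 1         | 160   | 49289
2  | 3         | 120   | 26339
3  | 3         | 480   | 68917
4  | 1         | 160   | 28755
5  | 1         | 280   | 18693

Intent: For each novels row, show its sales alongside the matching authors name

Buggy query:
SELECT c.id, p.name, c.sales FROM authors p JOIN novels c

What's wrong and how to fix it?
Bug: Missing join condition: each novels row is matched to all authors rows instead of just its own

Fix: Specify the join condition linking the foreign key to the parent id

Corrected query:
SELECT c.id, p.name, c.sales FROM authors p JOIN novels c ON c.author_id = p.id

Result:
id | name   | sales
---+--------+------
1  | Borges | 49289
2  | Atwood | 26339
3  | Atwood | 68917
4  | Borges | 28755
5  | Borges | 18693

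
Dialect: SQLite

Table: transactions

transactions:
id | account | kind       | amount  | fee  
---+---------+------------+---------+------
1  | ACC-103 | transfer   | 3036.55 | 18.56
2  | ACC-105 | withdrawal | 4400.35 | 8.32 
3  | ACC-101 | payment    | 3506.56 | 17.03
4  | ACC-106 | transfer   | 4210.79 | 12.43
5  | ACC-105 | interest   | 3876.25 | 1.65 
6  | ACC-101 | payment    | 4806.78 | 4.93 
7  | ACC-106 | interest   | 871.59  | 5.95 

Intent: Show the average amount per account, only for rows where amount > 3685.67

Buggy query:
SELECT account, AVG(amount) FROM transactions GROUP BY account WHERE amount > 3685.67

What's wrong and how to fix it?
Bug: WHERE cannot follow GROUP BY

Fix: Move the WHERE clause before GROUP BY

Corrected query:
SELECT account, AVG(amount) FROM transactions WHERE amount > 3685.67 GROUP BY account

Result:
account | AVG(amount)
--------+------------
ACC-101 | 4806.78    
ACC-105 | 4138.3     
ACC-106 | 4210.79    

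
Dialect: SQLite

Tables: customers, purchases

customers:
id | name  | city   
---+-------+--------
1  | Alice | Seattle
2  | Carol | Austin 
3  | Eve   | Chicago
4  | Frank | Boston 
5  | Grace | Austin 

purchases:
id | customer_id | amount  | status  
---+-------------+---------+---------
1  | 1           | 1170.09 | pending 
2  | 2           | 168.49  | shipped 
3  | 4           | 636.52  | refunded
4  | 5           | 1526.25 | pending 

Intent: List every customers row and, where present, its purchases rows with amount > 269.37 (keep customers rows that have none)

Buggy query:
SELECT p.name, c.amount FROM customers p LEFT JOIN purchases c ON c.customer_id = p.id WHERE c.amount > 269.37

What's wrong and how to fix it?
Bug: Filtering c.amount in WHERE discards the NULL rows produced by LEFT JOIN, turning it into an inner join

Fix: Put 'c.amount > 269.37' in the JOIN's ON clause instead of WHERE

Corrected query:
SELECT p.name, c.amount FROM customers p LEFT JOIN purchases c ON c.customer_id = p.id AND c.amount > 269.37

Result:
name  | amount 
------+--------
Alice | 1170.09
Carol | NULL   
Eve   | NULL   
Frank | 636.52 
Grace | 1526.25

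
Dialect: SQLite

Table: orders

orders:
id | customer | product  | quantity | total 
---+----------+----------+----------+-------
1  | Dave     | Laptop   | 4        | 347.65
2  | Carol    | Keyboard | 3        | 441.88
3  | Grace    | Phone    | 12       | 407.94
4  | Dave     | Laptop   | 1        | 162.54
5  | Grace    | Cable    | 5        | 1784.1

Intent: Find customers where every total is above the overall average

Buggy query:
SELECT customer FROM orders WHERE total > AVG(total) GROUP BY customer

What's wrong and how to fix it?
Bug: AVG() is an aggregate; it can't sit directly in WHERE

Fix: Compute the overall average in a scalar subquery and compare each group's MIN against it in HAVING

Corrected query:
SELECT customer FROM orders GROUP BY customer HAVING MIN(total) > (SELECT AVG(total) FROM orders)

Result:
(no rows)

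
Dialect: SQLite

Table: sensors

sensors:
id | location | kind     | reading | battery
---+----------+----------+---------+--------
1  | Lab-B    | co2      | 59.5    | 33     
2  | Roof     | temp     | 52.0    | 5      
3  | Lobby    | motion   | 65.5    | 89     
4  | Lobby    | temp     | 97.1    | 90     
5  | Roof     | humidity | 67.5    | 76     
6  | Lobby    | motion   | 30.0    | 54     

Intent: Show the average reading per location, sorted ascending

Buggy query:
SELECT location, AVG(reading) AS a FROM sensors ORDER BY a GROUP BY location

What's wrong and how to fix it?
Bug: ORDER BY appears before GROUP BY; SQL clause order requires GROUP BY first

Fix: Reorder: SELECT … FROM … GROUP BY … ORDER BY …

Corrected query:
SELECT location, AVG(reading) AS a FROM sensors GROUP BY location ORDER BY a

Result:
location | a    
---------+------
Lab-B    | 59.5 
Roof     | 59.75
Lobby    | 64.2 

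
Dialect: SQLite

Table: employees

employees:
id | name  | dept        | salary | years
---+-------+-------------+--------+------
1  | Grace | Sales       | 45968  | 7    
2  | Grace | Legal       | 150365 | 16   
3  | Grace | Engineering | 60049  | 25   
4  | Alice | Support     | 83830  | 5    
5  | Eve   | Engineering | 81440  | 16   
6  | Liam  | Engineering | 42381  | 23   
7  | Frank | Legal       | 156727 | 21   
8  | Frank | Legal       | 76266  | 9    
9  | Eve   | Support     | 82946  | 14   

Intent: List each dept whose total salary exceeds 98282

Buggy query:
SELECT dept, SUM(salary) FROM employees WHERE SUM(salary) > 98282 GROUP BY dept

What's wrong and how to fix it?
Bug: Aggregate functions cannot appear in a WHERE clause

Fix: Move the aggregate condition to a HAVING clause

Corrected query:
SELECT dept, SUM(salary) FROM employees GROUP BY dept HAVING SUM(salary) > 98282

Result:
dept        | SUM(salary)
------------+------------
Engineering | 183870     
Legal       | 383358     
Support     | 166776     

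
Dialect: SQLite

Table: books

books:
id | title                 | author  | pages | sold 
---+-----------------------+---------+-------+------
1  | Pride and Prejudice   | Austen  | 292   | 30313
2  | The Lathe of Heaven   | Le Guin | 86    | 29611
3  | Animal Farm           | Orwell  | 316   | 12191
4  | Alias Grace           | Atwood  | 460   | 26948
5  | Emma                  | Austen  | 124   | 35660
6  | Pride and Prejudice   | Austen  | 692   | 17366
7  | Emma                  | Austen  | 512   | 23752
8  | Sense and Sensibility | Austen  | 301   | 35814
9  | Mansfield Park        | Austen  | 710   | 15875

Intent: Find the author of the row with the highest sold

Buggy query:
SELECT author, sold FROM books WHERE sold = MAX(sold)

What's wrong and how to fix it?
Bug: MAX(sold) is an aggregate and cannot be used directly in WHERE

Fix: Wrap MAX in a scalar subquery so WHERE compares against a single value

Corrected query:
SELECT author, sold FROM books WHERE sold = (SELECT MAX(sold) FROM books)

Result:
author | sold 
-------+------
Austen | 35814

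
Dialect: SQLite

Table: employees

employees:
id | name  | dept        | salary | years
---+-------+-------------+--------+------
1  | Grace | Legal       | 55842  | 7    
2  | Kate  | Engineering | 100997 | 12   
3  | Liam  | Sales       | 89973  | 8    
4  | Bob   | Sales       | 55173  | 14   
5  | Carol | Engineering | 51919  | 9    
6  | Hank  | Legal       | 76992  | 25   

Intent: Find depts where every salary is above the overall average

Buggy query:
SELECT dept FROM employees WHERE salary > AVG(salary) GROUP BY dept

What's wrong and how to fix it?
Bug: AVG() is an aggregate; it can't sit directly in WHERE

Fix: Compute the overall average in a scalar subquery and compare each group's MIN against it in HAVING

Corrected query:
SELECT dept FROM employees GROUP BY dept HAVING MIN(salary) > (SELECT AVG(salary) FROM employees)

Result:
(no rows)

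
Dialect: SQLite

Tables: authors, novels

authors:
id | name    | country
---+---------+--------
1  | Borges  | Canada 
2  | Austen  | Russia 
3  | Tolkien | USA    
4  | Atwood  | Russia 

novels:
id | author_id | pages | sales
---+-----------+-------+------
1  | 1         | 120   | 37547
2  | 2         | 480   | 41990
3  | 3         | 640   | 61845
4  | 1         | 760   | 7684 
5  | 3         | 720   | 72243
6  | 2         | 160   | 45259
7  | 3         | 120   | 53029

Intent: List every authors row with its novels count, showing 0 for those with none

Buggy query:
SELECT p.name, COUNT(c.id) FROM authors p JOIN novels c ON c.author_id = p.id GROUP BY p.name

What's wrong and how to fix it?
Bug: An inner join excludes parents with zero children

Fix: Use LEFT JOIN so parents without children still appear (COUNT(c.id) gives 0)

Corrected query:
SELECT p.name, COUNT(c.id) FROM authors p LEFT JOIN novels c ON c.author_id = p.id GROUP BY p.name

Result:
name    | COUNT(c.id)
--------+------------
Atwood  | 0          
Austen  | 2          
Borges  | 2          
Tolkien | 3          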